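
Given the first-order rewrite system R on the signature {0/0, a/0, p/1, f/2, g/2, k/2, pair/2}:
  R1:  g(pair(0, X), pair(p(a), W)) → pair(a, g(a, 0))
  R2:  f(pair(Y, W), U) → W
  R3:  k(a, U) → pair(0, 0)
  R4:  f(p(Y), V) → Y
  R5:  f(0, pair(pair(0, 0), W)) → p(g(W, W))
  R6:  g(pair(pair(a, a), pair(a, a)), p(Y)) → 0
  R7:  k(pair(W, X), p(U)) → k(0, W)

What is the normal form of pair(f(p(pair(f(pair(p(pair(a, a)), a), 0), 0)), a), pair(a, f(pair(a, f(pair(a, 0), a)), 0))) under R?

1. pair(f(p(pair(f(pair(p(pair(a, a)), a), 0), 0)), a), pair(a, f(pair(a, f(pair(a, 0), a)), 0)))  →  pair(pair(f(pair(p(pair(a, a)), a), 0), 0), pair(a, f(pair(a, f(pair(a, 0), a)), 0)))   [R4 at 1]
2. pair(pair(f(pair(p(pair(a, a)), a), 0), 0), pair(a, f(pair(a, f(pair(a, 0), a)), 0)))  →  pair(pair(a, 0), pair(a, f(pair(a, f(pair(a, 0), a)), 0)))   [R2 at 1.1]
3. pair(pair(a, 0), pair(a, f(pair(a, f(pair(a, 0), a)), 0)))  →  pair(pair(a, 0), pair(a, f(pair(a, 0), a)))   [R2 at 2.2]
4. pair(pair(a, 0), pair(a, f(pair(a, 0), a)))  →  pair(pair(a, 0), pair(a, 0))   [R2 at 2.2]

pair(pair(a, 0), pair(a, 0))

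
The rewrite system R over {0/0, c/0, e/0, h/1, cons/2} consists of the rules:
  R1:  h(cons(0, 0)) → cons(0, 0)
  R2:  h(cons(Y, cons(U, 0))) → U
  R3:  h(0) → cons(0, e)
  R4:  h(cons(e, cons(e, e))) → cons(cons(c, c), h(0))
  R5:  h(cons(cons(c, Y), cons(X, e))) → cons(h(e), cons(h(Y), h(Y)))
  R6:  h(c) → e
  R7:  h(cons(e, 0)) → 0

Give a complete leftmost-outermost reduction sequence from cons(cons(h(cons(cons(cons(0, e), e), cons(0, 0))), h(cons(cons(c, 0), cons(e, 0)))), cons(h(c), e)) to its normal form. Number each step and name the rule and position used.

1. cons(cons(h(cons(cons(cons(0, e), e), cons(0, 0))), h(cons(cons(c, 0), cons(e, 0)))), cons(h(c), e))  →  cons(cons(0, h(cons(cons(c, 0), cons(e, 0)))), cons(h(c), e))   [R2 at 1.1]
2. cons(cons(0, h(cons(cons(c, 0), cons(e, 0)))), cons(h(c), e))  →  cons(cons(0, e), cons(h(c), e))   [R2 at 1.2]
3. cons(cons(0, e), cons(h(c), e))  →  cons(cons(0, e), cons(e, e))   [R6 at 2.1]

cons(cons(0, e), cons(e, e))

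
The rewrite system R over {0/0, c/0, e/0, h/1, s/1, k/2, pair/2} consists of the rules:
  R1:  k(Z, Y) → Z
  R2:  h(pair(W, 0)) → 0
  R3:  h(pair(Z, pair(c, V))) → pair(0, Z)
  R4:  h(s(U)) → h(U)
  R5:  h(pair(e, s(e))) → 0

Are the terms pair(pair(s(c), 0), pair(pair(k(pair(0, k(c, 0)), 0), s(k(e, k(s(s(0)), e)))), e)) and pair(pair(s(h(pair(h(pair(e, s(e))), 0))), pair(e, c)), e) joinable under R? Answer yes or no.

no — NF(t₁) = pair(pair(s(c), 0), pair(pair(pair(0, c), s(e)), e)), NF(t₂) = pair(pair(s(0), pair(e, c)), e)

Reduce t₁ = pair(pair(s(c), 0), pair(pair(k(pair(0, k(c, 0)), 0), s(k(e, k(s(s(0)), e)))), e)):
1. pair(pair(s(c), 0), pair(pair(k(pair(0, k(c, 0)), 0), s(k(e, k(s(s(0)), e)))), e))  →  pair(pair(s(c), 0), pair(pair(pair(0, k(c, 0)), s(k(e, k(s(s(0)), e)))), e))   [R1 at 2.1.1]
2. pair(pair(s(c), 0), pair(pair(pair(0, k(c, 0)), s(k(e, k(s(s(0)), e)))), e))  →  pair(pair(s(c), 0), pair(pair(pair(0, c), s(k(e, k(s(s(0)), e)))), e))   [R1 at 2.1.1.2]
3. pair(pair(s(c), 0), pair(pair(pair(0, c), s(k(e, k(s(s(0)), e)))), e))  →  pair(pair(s(c), 0), pair(pair(pair(0, c), s(e)), e))   [R1 at 2.1.2.1]

Reduce t₂ = pair(pair(s(h(pair(h(pair(e, s(e))), 0))), pair(e, c)), e):
1. pair(pair(s(h(pair(h(pair(e, s(e))), 0))), pair(e, c)), e)  →  pair(pair(s(0), pair(e, c)), e)   [R2 at 1.1.1]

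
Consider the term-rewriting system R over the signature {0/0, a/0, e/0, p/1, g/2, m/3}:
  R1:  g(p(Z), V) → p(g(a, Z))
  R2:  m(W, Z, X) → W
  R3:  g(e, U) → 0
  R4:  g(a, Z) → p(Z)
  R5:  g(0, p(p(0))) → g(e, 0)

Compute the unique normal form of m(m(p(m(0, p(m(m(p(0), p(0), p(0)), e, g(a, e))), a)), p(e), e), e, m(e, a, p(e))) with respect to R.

p(0)

1. m(m(p(m(0, p(m(m(p(0), p(0), p(0)), e, g(a, e))), a)), p(e), e), e, m(e, a, p(e)))  →  m(p(m(0, p(m(m(p(0), p(0), p(0)), e, g(a, e))), a)), p(e), e)   [R2 at ε]
2. m(p(m(0, p(m(m(p(0), p(0), p(0)), e, g(a, e))), a)), p(e), e)  →  p(m(0, p(m(m(p(0), p(0), p(0)), e, g(a, e))), a))   [R2 at ε]
3. p(m(0, p(m(m(p(0), p(0), p(0)), e, g(a, e))), a))  →  p(0)   [R2 at 1]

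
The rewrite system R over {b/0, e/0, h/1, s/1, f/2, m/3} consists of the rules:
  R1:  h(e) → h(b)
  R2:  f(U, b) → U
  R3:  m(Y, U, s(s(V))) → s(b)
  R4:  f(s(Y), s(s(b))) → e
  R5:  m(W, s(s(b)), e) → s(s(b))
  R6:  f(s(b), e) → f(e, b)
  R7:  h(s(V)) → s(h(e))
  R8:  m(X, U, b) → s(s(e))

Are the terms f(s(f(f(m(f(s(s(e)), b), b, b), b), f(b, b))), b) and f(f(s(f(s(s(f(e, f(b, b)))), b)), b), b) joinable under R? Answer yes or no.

yes — NF(t₁) = s(s(s(e))), NF(t₂) = s(s(s(e)))

Reduce t₁ = f(s(f(f(m(f(s(s(e)), b), b, b), b), f(b, b))), b):
1. f(s(f(f(m(f(s(s(e)), b), b, b), b), f(b, b))), b)  →  s(f(f(m(f(s(s(e)), b), b, b), b), f(b, b)))   [R2 at ε]
2. s(f(f(m(f(s(s(e)), b), b, b), b), f(b, b)))  →  s(f(m(f(s(s(e)), b), b, b), f(b, b)))   [R2 at 1.1]
3. s(f(m(f(s(s(e)), b), b, b), f(b, b)))  →  s(f(s(s(e)), f(b, b)))   [R8 at 1.1]
4. s(f(s(s(e)), f(b, b)))  →  s(f(s(s(e)), b))   [R2 at 1.2]
5. s(f(s(s(e)), b))  →  s(s(s(e)))   [R2 at 1]

Reduce t₂ = f(f(s(f(s(s(f(e, f(b, b)))), b)), b), b):
1. f(f(s(f(s(s(f(e, f(b, b)))), b)), b), b)  →  f(s(f(s(s(f(e, f(b, b)))), b)), b)   [R2 at ε]
2. f(s(f(s(s(f(e, f(b, b)))), b)), b)  →  s(f(s(s(f(e, f(b, b)))), b))   [R2 at ε]
3. s(f(s(s(f(e, f(b, b)))), b))  →  s(s(s(f(e, f(b, b)))))   [R2 at 1]
4. s(s(s(f(e, f(b, b)))))  →  s(s(s(f(e, b))))   [R2 at 1.1.1.2]
5. s(s(s(f(e, b))))  →  s(s(s(e)))   [R2 at 1.1.1]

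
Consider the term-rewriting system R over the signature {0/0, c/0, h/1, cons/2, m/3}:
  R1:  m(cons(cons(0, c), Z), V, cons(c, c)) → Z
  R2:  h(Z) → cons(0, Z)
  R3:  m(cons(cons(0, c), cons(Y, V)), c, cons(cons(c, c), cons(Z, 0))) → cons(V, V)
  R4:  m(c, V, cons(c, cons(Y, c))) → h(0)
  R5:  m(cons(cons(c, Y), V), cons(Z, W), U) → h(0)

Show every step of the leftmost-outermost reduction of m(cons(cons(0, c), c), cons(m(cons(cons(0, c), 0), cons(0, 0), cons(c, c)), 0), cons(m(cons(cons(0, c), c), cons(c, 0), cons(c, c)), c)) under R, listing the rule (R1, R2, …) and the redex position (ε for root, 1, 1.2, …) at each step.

c

1. m(cons(cons(0, c), c), cons(m(cons(cons(0, c), 0), cons(0, 0), cons(c, c)), 0), cons(m(cons(cons(0, c), c), cons(c, 0), cons(c, c)), c))  →  m(cons(cons(0, c), c), cons(0, 0), cons(m(cons(cons(0, c), c), cons(c, 0), cons(c, c)), c))   [R1 at 2.1]
2. m(cons(cons(0, c), c), cons(0, 0), cons(m(cons(cons(0, c), c), cons(c, 0), cons(c, c)), c))  →  m(cons(cons(0, c), c), cons(0, 0), cons(c, c))   [R1 at 3.1]
3. m(cons(cons(0, c), c), cons(0, 0), cons(c, c))  →  c   [R1 at ε]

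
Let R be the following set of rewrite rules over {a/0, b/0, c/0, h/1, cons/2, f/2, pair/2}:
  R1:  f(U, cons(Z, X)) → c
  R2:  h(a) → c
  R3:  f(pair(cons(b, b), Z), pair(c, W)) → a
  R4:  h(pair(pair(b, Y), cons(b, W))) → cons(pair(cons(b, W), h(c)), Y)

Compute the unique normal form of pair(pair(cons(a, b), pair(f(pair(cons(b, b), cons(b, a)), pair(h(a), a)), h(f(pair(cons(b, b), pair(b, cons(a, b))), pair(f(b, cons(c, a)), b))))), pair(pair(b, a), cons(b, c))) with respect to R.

pair(pair(cons(a, b), pair(a, c)), pair(pair(b, a), cons(b, c)))

1. pair(pair(cons(a, b), pair(f(pair(cons(b, b), cons(b, a)), pair(h(a), a)), h(f(pair(cons(b, b), pair(b, cons(a, b))), pair(f(b, cons(c, a)), b))))), pair(pair(b, a), cons(b, c)))  →  pair(pair(cons(a, b), pair(f(pair(cons(b, b), cons(b, a)), pair(c, a)), h(f(pair(cons(b, b), pair(b, cons(a, b))), pair(f(b, cons(c, a)), b))))), pair(pair(b, a), cons(b, c)))   [R2 at 1.2.1.2.1]
2. pair(pair(cons(a, b), pair(f(pair(cons(b, b), cons(b, a)), pair(c, a)), h(f(pair(cons(b, b), pair(b, cons(a, b))), pair(f(b, cons(c, a)), b))))), pair(pair(b, a), cons(b, c)))  →  pair(pair(cons(a, b), pair(a, h(f(pair(cons(b, b), pair(b, cons(a, b))), pair(f(b, cons(c, a)), b))))), pair(pair(b, a), cons(b, c)))   [R3 at 1.2.1]
3. pair(pair(cons(a, b), pair(a, h(f(pair(cons(b, b), pair(b, cons(a, b))), pair(f(b, cons(c, a)), b))))), pair(pair(b, a), cons(b, c)))  →  pair(pair(cons(a, b), pair(a, h(f(pair(cons(b, b), pair(b, cons(a, b))), pair(c, b))))), pair(pair(b, a), cons(b, c)))   [R1 at 1.2.2.1.2.1]
4. pair(pair(cons(a, b), pair(a, h(f(pair(cons(b, b), pair(b, cons(a, b))), pair(c, b))))), pair(pair(b, a), cons(b, c)))  →  pair(pair(cons(a, b), pair(a, h(a))), pair(pair(b, a), cons(b, c)))   [R3 at 1.2.2.1]
5. pair(pair(cons(a, b), pair(a, h(a))), pair(pair(b, a), cons(b, c)))  →  pair(pair(cons(a, b), pair(a, c)), pair(pair(b, a), cons(b, c)))   [R2 at 1.2.2]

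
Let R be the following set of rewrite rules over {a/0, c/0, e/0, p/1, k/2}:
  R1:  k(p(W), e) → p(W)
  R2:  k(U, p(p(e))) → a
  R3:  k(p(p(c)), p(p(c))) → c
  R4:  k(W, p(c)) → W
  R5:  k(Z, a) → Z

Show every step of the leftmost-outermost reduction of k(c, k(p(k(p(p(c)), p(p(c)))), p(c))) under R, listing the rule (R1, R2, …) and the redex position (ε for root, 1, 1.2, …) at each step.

1. k(c, k(p(k(p(p(c)), p(p(c)))), p(c)))  →  k(c, p(k(p(p(c)), p(p(c)))))   [R4 at 2]
2. k(c, p(k(p(p(c)), p(p(c)))))  →  k(c, p(c))   [R3 at 2.1]
3. k(c, p(c))  →  c   [R4 at ε]

c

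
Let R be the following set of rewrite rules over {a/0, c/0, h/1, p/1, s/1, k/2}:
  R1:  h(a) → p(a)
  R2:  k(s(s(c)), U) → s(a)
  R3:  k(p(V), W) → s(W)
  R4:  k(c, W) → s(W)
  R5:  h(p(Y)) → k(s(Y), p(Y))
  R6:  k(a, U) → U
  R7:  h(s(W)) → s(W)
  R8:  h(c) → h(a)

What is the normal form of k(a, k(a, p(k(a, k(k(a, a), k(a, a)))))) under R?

1. k(a, k(a, p(k(a, k(k(a, a), k(a, a))))))  →  k(a, p(k(a, k(k(a, a), k(a, a)))))   [R6 at ε]
2. k(a, p(k(a, k(k(a, a), k(a, a)))))  →  p(k(a, k(k(a, a), k(a, a))))   [R6 at ε]
3. p(k(a, k(k(a, a), k(a, a))))  →  p(k(k(a, a), k(a, a)))   [R6 at 1]
4. p(k(k(a, a), k(a, a)))  →  p(k(a, k(a, a)))   [R6 at 1.1]
5. p(k(a, k(a, a)))  →  p(k(a, a))   [R6 at 1]
6. p(k(a, a))  →  p(a)   [R6 at 1]

p(a)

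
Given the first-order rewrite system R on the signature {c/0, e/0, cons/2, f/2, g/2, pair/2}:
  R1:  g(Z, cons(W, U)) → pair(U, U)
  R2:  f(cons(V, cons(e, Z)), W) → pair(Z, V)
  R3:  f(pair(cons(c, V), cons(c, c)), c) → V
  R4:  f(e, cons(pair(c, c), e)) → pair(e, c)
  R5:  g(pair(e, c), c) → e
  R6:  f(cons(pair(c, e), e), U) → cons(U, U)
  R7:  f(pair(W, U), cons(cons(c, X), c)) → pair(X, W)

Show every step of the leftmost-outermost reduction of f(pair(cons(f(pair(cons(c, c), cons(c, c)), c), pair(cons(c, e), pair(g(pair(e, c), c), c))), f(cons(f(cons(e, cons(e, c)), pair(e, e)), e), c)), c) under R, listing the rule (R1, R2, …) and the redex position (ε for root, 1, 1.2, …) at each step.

1. f(pair(cons(f(pair(cons(c, c), cons(c, c)), c), pair(cons(c, e), pair(g(pair(e, c), c), c))), f(cons(f(cons(e, cons(e, c)), pair(e, e)), e), c)), c)  →  f(pair(cons(c, pair(cons(c, e), pair(g(pair(e, c), c), c))), f(cons(f(cons(e, cons(e, c)), pair(e, e)), e), c)), c)   [R3 at 1.1.1]
2. f(pair(cons(c, pair(cons(c, e), pair(g(pair(e, c), c), c))), f(cons(f(cons(e, cons(e, c)), pair(e, e)), e), c)), c)  →  f(pair(cons(c, pair(cons(c, e), pair(e, c))), f(cons(f(cons(e, cons(e, c)), pair(e, e)), e), c)), c)   [R5 at 1.1.2.2.1]
3. f(pair(cons(c, pair(cons(c, e), pair(e, c))), f(cons(f(cons(e, cons(e, c)), pair(e, e)), e), c)), c)  →  f(pair(cons(c, pair(cons(c, e), pair(e, c))), f(cons(pair(c, e), e), c)), c)   [R2 at 1.2.1.1]
4. f(pair(cons(c, pair(cons(c, e), pair(e, c))), f(cons(pair(c, e), e), c)), c)  →  f(pair(cons(c, pair(cons(c, e), pair(e, c))), cons(c, c)), c)   [R6 at 1.2]
5. f(pair(cons(c, pair(cons(c, e), pair(e, c))), cons(c, c)), c)  →  pair(cons(c, e), pair(e, c))   [R3 at ε]

pair(cons(c, e), pair(e, c))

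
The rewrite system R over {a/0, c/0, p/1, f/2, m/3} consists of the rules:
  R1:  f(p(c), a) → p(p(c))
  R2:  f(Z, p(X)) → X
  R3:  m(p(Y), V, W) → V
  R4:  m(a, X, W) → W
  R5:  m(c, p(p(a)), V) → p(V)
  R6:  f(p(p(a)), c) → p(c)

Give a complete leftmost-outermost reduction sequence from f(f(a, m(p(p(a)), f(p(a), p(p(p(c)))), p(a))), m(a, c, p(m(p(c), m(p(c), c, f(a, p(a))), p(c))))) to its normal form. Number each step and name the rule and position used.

c

1. f(f(a, m(p(p(a)), f(p(a), p(p(p(c)))), p(a))), m(a, c, p(m(p(c), m(p(c), c, f(a, p(a))), p(c)))))  →  f(f(a, f(p(a), p(p(p(c))))), m(a, c, p(m(p(c), m(p(c), c, f(a, p(a))), p(c)))))   [R3 at 1.2]
2. f(f(a, f(p(a), p(p(p(c))))), m(a, c, p(m(p(c), m(p(c), c, f(a, p(a))), p(c)))))  →  f(f(a, p(p(c))), m(a, c, p(m(p(c), m(p(c), c, f(a, p(a))), p(c)))))   [R2 at 1.2]
3. f(f(a, p(p(c))), m(a, c, p(m(p(c), m(p(c), c, f(a, p(a))), p(c)))))  →  f(p(c), m(a, c, p(m(p(c), m(p(c), c, f(a, p(a))), p(c)))))   [R2 at 1]
4. f(p(c), m(a, c, p(m(p(c), m(p(c), c, f(a, p(a))), p(c)))))  →  f(p(c), p(m(p(c), m(p(c), c, f(a, p(a))), p(c))))   [R4 at 2]
5. f(p(c), p(m(p(c), m(p(c), c, f(a, p(a))), p(c))))  →  m(p(c), m(p(c), c, f(a, p(a))), p(c))   [R2 at ε]
6. m(p(c), m(p(c), c, f(a, p(a))), p(c))  →  m(p(c), c, f(a, p(a)))   [R3 at ε]
7. m(p(c), c, f(a, p(a)))  →  c   [R3 at ε]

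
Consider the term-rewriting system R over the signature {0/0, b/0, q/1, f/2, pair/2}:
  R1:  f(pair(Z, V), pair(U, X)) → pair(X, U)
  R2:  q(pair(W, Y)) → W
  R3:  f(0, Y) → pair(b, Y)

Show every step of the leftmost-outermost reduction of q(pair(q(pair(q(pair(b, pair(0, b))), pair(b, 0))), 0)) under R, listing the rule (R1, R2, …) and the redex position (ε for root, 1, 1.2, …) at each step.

b

1. q(pair(q(pair(q(pair(b, pair(0, b))), pair(b, 0))), 0))  →  q(pair(q(pair(b, pair(0, b))), pair(b, 0)))   [R2 at ε]
2. q(pair(q(pair(b, pair(0, b))), pair(b, 0)))  →  q(pair(b, pair(0, b)))   [R2 at ε]
3. q(pair(b, pair(0, b)))  →  b   [R2 at ε]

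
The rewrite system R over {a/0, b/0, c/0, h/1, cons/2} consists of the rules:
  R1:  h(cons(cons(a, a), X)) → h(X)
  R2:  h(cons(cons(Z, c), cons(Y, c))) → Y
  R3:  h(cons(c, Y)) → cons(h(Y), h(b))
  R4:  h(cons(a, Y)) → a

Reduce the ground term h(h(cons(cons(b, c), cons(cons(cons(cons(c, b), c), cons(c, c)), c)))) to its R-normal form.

c

1. h(h(cons(cons(b, c), cons(cons(cons(cons(c, b), c), cons(c, c)), c))))  →  h(cons(cons(cons(c, b), c), cons(c, c)))   [R2 at 1]
2. h(cons(cons(cons(c, b), c), cons(c, c)))  →  c   [R2 at ε]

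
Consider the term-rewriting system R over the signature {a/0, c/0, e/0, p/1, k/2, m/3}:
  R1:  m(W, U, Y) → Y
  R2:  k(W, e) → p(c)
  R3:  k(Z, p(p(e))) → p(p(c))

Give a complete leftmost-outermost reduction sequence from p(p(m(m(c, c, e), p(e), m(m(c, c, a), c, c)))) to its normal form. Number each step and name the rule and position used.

p(p(c))

1. p(p(m(m(c, c, e), p(e), m(m(c, c, a), c, c))))  →  p(p(m(m(c, c, a), c, c)))   [R1 at 1.1]
2. p(p(m(m(c, c, a), c, c)))  →  p(p(c))   [R1 at 1.1]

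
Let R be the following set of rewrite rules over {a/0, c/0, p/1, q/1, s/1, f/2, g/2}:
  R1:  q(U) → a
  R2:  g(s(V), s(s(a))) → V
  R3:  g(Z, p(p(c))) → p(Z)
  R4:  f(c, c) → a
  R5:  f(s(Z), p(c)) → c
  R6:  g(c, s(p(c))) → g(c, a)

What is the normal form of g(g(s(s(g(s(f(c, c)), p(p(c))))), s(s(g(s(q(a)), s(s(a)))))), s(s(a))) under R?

1. g(g(s(s(g(s(f(c, c)), p(p(c))))), s(s(g(s(q(a)), s(s(a)))))), s(s(a)))  →  g(g(s(s(p(s(f(c, c))))), s(s(g(s(q(a)), s(s(a)))))), s(s(a)))   [R3 at 1.1.1.1]
2. g(g(s(s(p(s(f(c, c))))), s(s(g(s(q(a)), s(s(a)))))), s(s(a)))  →  g(g(s(s(p(s(a)))), s(s(g(s(q(a)), s(s(a)))))), s(s(a)))   [R4 at 1.1.1.1.1.1]
3. g(g(s(s(p(s(a)))), s(s(g(s(q(a)), s(s(a)))))), s(s(a)))  →  g(g(s(s(p(s(a)))), s(s(q(a)))), s(s(a)))   [R2 at 1.2.1.1]
4. g(g(s(s(p(s(a)))), s(s(q(a)))), s(s(a)))  →  g(g(s(s(p(s(a)))), s(s(a))), s(s(a)))   [R1 at 1.2.1.1]
5. g(g(s(s(p(s(a)))), s(s(a))), s(s(a)))  →  g(s(p(s(a))), s(s(a)))   [R2 at 1]
6. g(s(p(s(a))), s(s(a)))  →  p(s(a))   [R2 at ε]

p(s(a))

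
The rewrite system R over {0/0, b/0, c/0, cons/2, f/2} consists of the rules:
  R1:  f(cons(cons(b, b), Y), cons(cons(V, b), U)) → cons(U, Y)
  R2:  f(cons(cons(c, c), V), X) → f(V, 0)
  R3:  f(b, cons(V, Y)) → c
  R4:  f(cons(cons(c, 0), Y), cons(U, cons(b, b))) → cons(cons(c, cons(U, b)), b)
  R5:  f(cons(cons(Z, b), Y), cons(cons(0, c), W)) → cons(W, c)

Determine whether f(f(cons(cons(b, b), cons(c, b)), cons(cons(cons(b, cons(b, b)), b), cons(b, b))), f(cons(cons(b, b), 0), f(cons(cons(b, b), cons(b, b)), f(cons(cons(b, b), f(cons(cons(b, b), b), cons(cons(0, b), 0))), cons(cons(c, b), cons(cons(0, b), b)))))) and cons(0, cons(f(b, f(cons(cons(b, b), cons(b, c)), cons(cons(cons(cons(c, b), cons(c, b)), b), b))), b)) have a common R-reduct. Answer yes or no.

Reduce t₁ = f(f(cons(cons(b, b), cons(c, b)), cons(cons(cons(b, cons(b, b)), b), cons(b, b))), f(cons(cons(b, b), 0), f(cons(cons(b, b), cons(b, b)), f(cons(cons(b, b), f(cons(cons(b, b), b), cons(cons(0, b), 0))), cons(cons(c, b), cons(cons(0, b), b)))))):
1. f(f(cons(cons(b, b), cons(c, b)), cons(cons(cons(b, cons(b, b)), b), cons(b, b))), f(cons(cons(b, b), 0), f(cons(cons(b, b), cons(b, b)), f(cons(cons(b, b), f(cons(cons(b, b), b), cons(cons(0, b), 0))), cons(cons(c, b), cons(cons(0, b), b))))))  →  f(cons(cons(b, b), cons(c, b)), f(cons(cons(b, b), 0), f(cons(cons(b, b), cons(b, b)), f(cons(cons(b, b), f(cons(cons(b, b), b), cons(cons(0, b), 0))), cons(cons(c, b), cons(cons(0, b), b))))))   [R1 at 1]
2. f(cons(cons(b, b), cons(c, b)), f(cons(cons(b, b), 0), f(cons(cons(b, b), cons(b, b)), f(cons(cons(b, b), f(cons(cons(b, b), b), cons(cons(0, b), 0))), cons(cons(c, b), cons(cons(0, b), b))))))  →  f(cons(cons(b, b), cons(c, b)), f(cons(cons(b, b), 0), f(cons(cons(b, b), cons(b, b)), cons(cons(cons(0, b), b), f(cons(cons(b, b), b), cons(cons(0, b), 0))))))   [R1 at 2.2.2]
3. f(cons(cons(b, b), cons(c, b)), f(cons(cons(b, b), 0), f(cons(cons(b, b), cons(b, b)), cons(cons(cons(0, b), b), f(cons(cons(b, b), b), cons(cons(0, b), 0))))))  →  f(cons(cons(b, b), cons(c, b)), f(cons(cons(b, b), 0), cons(f(cons(cons(b, b), b), cons(cons(0, b), 0)), cons(b, b))))   [R1 at 2.2]
4. f(cons(cons(b, b), cons(c, b)), f(cons(cons(b, b), 0), cons(f(cons(cons(b, b), b), cons(cons(0, b), 0)), cons(b, b))))  →  f(cons(cons(b, b), cons(c, b)), f(cons(cons(b, b), 0), cons(cons(0, b), cons(b, b))))   [R1 at 2.2.1]
5. f(cons(cons(b, b), cons(c, b)), f(cons(cons(b, b), 0), cons(cons(0, b), cons(b, b))))  →  f(cons(cons(b, b), cons(c, b)), cons(cons(b, b), 0))   [R1 at 2]
6. f(cons(cons(b, b), cons(c, b)), cons(cons(b, b), 0))  →  cons(0, cons(c, b))   [R1 at ε]

Reduce t₂ = cons(0, cons(f(b, f(cons(cons(b, b), cons(b, c)), cons(cons(cons(cons(c, b), cons(c, b)), b), b))), b)):
1. cons(0, cons(f(b, f(cons(cons(b, b), cons(b, c)), cons(cons(cons(cons(c, b), cons(c, b)), b), b))), b))  →  cons(0, cons(f(b, cons(b, cons(b, c))), b))   [R1 at 2.1.2]
2. cons(0, cons(f(b, cons(b, cons(b, c))), b))  →  cons(0, cons(c, b))   [R3 at 2.1]

yes — NF(t₁) = cons(0, cons(c, b)), NF(t₂) = cons(0, cons(c, b))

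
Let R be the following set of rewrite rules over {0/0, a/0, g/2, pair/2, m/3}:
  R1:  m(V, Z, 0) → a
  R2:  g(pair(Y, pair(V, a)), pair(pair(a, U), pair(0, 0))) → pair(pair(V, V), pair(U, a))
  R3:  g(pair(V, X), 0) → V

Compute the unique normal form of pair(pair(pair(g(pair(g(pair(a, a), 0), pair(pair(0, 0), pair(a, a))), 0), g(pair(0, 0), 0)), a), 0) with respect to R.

1. pair(pair(pair(g(pair(g(pair(a, a), 0), pair(pair(0, 0), pair(a, a))), 0), g(pair(0, 0), 0)), a), 0)  →  pair(pair(pair(g(pair(a, a), 0), g(pair(0, 0), 0)), a), 0)   [R3 at 1.1.1]
2. pair(pair(pair(g(pair(a, a), 0), g(pair(0, 0), 0)), a), 0)  →  pair(pair(pair(a, g(pair(0, 0), 0)), a), 0)   [R3 at 1.1.1]
3. pair(pair(pair(a, g(pair(0, 0), 0)), a), 0)  →  pair(pair(pair(a, 0), a), 0)   [R3 at 1.1.2]

pair(pair(pair(a, 0), a), 0)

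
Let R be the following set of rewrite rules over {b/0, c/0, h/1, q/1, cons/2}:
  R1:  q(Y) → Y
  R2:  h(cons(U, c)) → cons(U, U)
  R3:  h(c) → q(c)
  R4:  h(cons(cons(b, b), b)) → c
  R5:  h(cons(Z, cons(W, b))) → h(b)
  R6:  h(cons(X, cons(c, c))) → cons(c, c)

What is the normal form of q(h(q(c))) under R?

c

1. q(h(q(c)))  →  h(q(c))   [R1 at ε]
2. h(q(c))  →  h(c)   [R1 at 1]
3. h(c)  →  q(c)   [R3 at ε]
4. q(c)  →  c   [R1 at ε]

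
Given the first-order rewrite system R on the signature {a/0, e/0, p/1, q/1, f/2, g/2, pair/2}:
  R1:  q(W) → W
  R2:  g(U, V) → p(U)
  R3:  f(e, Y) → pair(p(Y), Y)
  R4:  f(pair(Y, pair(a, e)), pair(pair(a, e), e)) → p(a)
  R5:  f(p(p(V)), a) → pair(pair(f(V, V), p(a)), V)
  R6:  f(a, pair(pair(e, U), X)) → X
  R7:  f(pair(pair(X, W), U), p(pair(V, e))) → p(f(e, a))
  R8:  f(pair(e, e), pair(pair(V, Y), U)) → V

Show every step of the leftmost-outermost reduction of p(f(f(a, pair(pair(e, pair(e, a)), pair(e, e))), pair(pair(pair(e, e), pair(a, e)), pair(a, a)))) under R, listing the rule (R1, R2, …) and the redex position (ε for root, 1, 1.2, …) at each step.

p(pair(e, e))

1. p(f(f(a, pair(pair(e, pair(e, a)), pair(e, e))), pair(pair(pair(e, e), pair(a, e)), pair(a, a))))  →  p(f(pair(e, e), pair(pair(pair(e, e), pair(a, e)), pair(a, a))))   [R6 at 1.1]
2. p(f(pair(e, e), pair(pair(pair(e, e), pair(a, e)), pair(a, a))))  →  p(pair(e, e))   [R8 at 1]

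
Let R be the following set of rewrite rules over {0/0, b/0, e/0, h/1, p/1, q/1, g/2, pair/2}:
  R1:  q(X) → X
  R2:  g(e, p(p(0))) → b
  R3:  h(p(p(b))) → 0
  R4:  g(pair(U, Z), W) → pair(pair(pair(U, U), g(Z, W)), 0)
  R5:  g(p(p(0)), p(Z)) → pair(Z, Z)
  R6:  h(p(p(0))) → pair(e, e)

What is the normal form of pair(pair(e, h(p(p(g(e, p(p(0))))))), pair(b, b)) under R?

1. pair(pair(e, h(p(p(g(e, p(p(0))))))), pair(b, b))  →  pair(pair(e, h(p(p(b)))), pair(b, b))   [R2 at 1.2.1.1.1]
2. pair(pair(e, h(p(p(b)))), pair(b, b))  →  pair(pair(e, 0), pair(b, b))   [R3 at 1.2]

pair(pair(e, 0), pair(b, b))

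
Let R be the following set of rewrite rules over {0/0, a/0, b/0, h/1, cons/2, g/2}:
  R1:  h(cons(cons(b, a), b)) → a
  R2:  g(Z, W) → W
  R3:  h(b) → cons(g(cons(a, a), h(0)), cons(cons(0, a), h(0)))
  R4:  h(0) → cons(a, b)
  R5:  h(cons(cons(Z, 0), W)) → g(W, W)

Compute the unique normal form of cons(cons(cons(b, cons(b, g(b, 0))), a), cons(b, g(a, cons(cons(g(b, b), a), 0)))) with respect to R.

cons(cons(cons(b, cons(b, 0)), a), cons(b, cons(cons(b, a), 0)))

1. cons(cons(cons(b, cons(b, g(b, 0))), a), cons(b, g(a, cons(cons(g(b, b), a), 0))))  →  cons(cons(cons(b, cons(b, 0)), a), cons(b, g(a, cons(cons(g(b, b), a), 0))))   [R2 at 1.1.2.2]
2. cons(cons(cons(b, cons(b, 0)), a), cons(b, g(a, cons(cons(g(b, b), a), 0))))  →  cons(cons(cons(b, cons(b, 0)), a), cons(b, cons(cons(g(b, b), a), 0)))   [R2 at 2.2]
3. cons(cons(cons(b, cons(b, 0)), a), cons(b, cons(cons(g(b, b), a), 0)))  →  cons(cons(cons(b, cons(b, 0)), a), cons(b, cons(cons(b, a), 0)))   [R2 at 2.2.1.1]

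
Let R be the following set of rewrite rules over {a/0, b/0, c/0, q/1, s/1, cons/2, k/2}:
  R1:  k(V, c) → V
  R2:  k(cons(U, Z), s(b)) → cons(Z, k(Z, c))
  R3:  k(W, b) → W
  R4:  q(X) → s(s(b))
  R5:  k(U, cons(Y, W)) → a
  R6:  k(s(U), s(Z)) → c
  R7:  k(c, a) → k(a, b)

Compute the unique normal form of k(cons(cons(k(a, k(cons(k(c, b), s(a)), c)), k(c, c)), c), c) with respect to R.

cons(cons(a, c), c)

1. k(cons(cons(k(a, k(cons(k(c, b), s(a)), c)), k(c, c)), c), c)  →  cons(cons(k(a, k(cons(k(c, b), s(a)), c)), k(c, c)), c)   [R1 at ε]
2. cons(cons(k(a, k(cons(k(c, b), s(a)), c)), k(c, c)), c)  →  cons(cons(k(a, cons(k(c, b), s(a))), k(c, c)), c)   [R1 at 1.1.2]
3. cons(cons(k(a, cons(k(c, b), s(a))), k(c, c)), c)  →  cons(cons(a, k(c, c)), c)   [R5 at 1.1]
4. cons(cons(a, k(c, c)), c)  →  cons(cons(a, c), c)   [R1 at 1.2]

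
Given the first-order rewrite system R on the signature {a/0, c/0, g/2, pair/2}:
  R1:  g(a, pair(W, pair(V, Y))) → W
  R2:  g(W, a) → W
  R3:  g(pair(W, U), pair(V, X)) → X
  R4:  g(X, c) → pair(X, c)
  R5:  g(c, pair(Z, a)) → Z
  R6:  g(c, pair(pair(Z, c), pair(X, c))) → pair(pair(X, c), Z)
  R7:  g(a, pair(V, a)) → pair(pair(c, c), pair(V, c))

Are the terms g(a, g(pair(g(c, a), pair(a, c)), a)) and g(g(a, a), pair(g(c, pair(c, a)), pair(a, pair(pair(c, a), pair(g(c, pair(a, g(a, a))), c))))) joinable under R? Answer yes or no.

Reduce t₁ = g(a, g(pair(g(c, a), pair(a, c)), a)):
1. g(a, g(pair(g(c, a), pair(a, c)), a))  →  g(a, pair(g(c, a), pair(a, c)))   [R2 at 2]
2. g(a, pair(g(c, a), pair(a, c)))  →  g(c, a)   [R1 at ε]
3. g(c, a)  →  c   [R2 at ε]

Reduce t₂ = g(g(a, a), pair(g(c, pair(c, a)), pair(a, pair(pair(c, a), pair(g(c, pair(a, g(a, a))), c))))):
1. g(g(a, a), pair(g(c, pair(c, a)), pair(a, pair(pair(c, a), pair(g(c, pair(a, g(a, a))), c)))))  →  g(a, pair(g(c, pair(c, a)), pair(a, pair(pair(c, a), pair(g(c, pair(a, g(a, a))), c)))))   [R2 at 1]
2. g(a, pair(g(c, pair(c, a)), pair(a, pair(pair(c, a), pair(g(c, pair(a, g(a, a))), c)))))  →  g(c, pair(c, a))   [R1 at ε]
3. g(c, pair(c, a))  →  c   [R5 at ε]

yes — NF(t₁) = c, NF(t₂) = c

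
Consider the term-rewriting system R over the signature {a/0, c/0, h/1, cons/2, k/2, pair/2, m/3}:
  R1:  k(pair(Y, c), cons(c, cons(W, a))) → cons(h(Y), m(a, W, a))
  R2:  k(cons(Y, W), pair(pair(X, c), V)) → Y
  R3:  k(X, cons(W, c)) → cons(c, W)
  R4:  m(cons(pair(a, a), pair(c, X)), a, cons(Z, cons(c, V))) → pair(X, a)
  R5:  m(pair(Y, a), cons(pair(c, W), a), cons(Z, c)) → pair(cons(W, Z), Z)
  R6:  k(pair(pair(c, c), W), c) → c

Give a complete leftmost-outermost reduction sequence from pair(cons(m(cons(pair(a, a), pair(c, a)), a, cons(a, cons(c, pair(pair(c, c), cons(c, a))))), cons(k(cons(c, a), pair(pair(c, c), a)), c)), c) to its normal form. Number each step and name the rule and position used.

1. pair(cons(m(cons(pair(a, a), pair(c, a)), a, cons(a, cons(c, pair(pair(c, c), cons(c, a))))), cons(k(cons(c, a), pair(pair(c, c), a)), c)), c)  →  pair(cons(pair(a, a), cons(k(cons(c, a), pair(pair(c, c), a)), c)), c)   [R4 at 1.1]
2. pair(cons(pair(a, a), cons(k(cons(c, a), pair(pair(c, c), a)), c)), c)  →  pair(cons(pair(a, a), cons(c, c)), c)   [R2 at 1.2.1]

pair(cons(pair(a, a), cons(c, c)), c)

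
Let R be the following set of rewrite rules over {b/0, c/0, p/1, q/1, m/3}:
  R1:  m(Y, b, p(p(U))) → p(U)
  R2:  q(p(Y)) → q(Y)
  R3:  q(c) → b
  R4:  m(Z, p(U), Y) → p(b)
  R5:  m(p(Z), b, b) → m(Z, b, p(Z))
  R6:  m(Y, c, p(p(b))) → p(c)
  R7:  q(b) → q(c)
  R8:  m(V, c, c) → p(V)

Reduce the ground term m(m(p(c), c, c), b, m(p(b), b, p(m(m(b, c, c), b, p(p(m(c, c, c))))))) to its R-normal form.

1. m(m(p(c), c, c), b, m(p(b), b, p(m(m(b, c, c), b, p(p(m(c, c, c)))))))  →  m(p(p(c)), b, m(p(b), b, p(m(m(b, c, c), b, p(p(m(c, c, c)))))))   [R8 at 1]
2. m(p(p(c)), b, m(p(b), b, p(m(m(b, c, c), b, p(p(m(c, c, c)))))))  →  m(p(p(c)), b, m(p(b), b, p(p(m(c, c, c)))))   [R1 at 3.3.1]
3. m(p(p(c)), b, m(p(b), b, p(p(m(c, c, c)))))  →  m(p(p(c)), b, p(m(c, c, c)))   [R1 at 3]
4. m(p(p(c)), b, p(m(c, c, c)))  →  m(p(p(c)), b, p(p(c)))   [R8 at 3.1]
5. m(p(p(c)), b, p(p(c)))  →  p(c)   [R1 at ε]

p(c)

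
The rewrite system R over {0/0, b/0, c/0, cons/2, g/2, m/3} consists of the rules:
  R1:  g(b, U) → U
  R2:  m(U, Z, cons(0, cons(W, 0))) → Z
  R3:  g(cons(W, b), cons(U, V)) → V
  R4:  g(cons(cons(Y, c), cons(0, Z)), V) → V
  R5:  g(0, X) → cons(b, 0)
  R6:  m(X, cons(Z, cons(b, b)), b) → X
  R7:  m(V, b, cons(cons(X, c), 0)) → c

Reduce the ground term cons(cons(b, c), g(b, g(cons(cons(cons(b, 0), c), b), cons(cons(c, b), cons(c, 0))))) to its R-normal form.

1. cons(cons(b, c), g(b, g(cons(cons(cons(b, 0), c), b), cons(cons(c, b), cons(c, 0)))))  →  cons(cons(b, c), g(cons(cons(cons(b, 0), c), b), cons(cons(c, b), cons(c, 0))))   [R1 at 2]
2. cons(cons(b, c), g(cons(cons(cons(b, 0), c), b), cons(cons(c, b), cons(c, 0))))  →  cons(cons(b, c), cons(c, 0))   [R3 at 2]

cons(cons(b, c), cons(c, 0))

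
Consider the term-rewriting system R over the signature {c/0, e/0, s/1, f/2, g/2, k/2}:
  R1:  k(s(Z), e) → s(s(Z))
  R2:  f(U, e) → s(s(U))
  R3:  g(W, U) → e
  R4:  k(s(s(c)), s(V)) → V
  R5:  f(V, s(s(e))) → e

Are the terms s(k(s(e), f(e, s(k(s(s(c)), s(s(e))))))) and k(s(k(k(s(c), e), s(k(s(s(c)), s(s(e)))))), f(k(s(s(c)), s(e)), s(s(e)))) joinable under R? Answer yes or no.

Reduce t₁ = s(k(s(e), f(e, s(k(s(s(c)), s(s(e))))))):
1. s(k(s(e), f(e, s(k(s(s(c)), s(s(e)))))))  →  s(k(s(e), f(e, s(s(e)))))   [R4 at 1.2.2.1]
2. s(k(s(e), f(e, s(s(e)))))  →  s(k(s(e), e))   [R5 at 1.2]
3. s(k(s(e), e))  →  s(s(s(e)))   [R1 at 1]

Reduce t₂ = k(s(k(k(s(c), e), s(k(s(s(c)), s(s(e)))))), f(k(s(s(c)), s(e)), s(s(e)))):
1. k(s(k(k(s(c), e), s(k(s(s(c)), s(s(e)))))), f(k(s(s(c)), s(e)), s(s(e))))  →  k(s(k(s(s(c)), s(k(s(s(c)), s(s(e)))))), f(k(s(s(c)), s(e)), s(s(e))))   [R1 at 1.1.1]
2. k(s(k(s(s(c)), s(k(s(s(c)), s(s(e)))))), f(k(s(s(c)), s(e)), s(s(e))))  →  k(s(k(s(s(c)), s(s(e)))), f(k(s(s(c)), s(e)), s(s(e))))   [R4 at 1.1]
3. k(s(k(s(s(c)), s(s(e)))), f(k(s(s(c)), s(e)), s(s(e))))  →  k(s(s(e)), f(k(s(s(c)), s(e)), s(s(e))))   [R4 at 1.1]
4. k(s(s(e)), f(k(s(s(c)), s(e)), s(s(e))))  →  k(s(s(e)), e)   [R5 at 2]
5. k(s(s(e)), e)  →  s(s(s(e)))   [R1 at ε]

yes — NF(t₁) = s(s(s(e))), NF(t₂) = s(s(s(e)))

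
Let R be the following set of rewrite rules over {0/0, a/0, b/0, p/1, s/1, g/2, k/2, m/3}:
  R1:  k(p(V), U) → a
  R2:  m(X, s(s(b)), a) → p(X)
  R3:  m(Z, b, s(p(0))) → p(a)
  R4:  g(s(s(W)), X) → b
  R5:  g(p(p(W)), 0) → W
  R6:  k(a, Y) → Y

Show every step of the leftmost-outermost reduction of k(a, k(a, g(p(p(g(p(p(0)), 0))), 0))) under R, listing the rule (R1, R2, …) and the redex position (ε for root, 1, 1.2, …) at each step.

0

1. k(a, k(a, g(p(p(g(p(p(0)), 0))), 0)))  →  k(a, g(p(p(g(p(p(0)), 0))), 0))   [R6 at ε]
2. k(a, g(p(p(g(p(p(0)), 0))), 0))  →  g(p(p(g(p(p(0)), 0))), 0)   [R6 at ε]
3. g(p(p(g(p(p(0)), 0))), 0)  →  g(p(p(0)), 0)   [R5 at ε]
4. g(p(p(0)), 0)  →  0   [R5 at ε]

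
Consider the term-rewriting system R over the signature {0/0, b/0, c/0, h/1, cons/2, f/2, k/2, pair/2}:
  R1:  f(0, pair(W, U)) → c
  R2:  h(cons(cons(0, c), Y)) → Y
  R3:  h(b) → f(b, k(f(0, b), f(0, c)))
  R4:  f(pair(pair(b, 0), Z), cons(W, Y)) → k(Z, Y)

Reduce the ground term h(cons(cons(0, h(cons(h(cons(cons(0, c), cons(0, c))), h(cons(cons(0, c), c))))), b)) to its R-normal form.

1. h(cons(cons(0, h(cons(h(cons(cons(0, c), cons(0, c))), h(cons(cons(0, c), c))))), b))  →  h(cons(cons(0, h(cons(cons(0, c), h(cons(cons(0, c), c))))), b))   [R2 at 1.1.2.1.1]
2. h(cons(cons(0, h(cons(cons(0, c), h(cons(cons(0, c), c))))), b))  →  h(cons(cons(0, h(cons(cons(0, c), c))), b))   [R2 at 1.1.2]
3. h(cons(cons(0, h(cons(cons(0, c), c))), b))  →  h(cons(cons(0, c), b))   [R2 at 1.1.2]
4. h(cons(cons(0, c), b))  →  b   [R2 at ε]

b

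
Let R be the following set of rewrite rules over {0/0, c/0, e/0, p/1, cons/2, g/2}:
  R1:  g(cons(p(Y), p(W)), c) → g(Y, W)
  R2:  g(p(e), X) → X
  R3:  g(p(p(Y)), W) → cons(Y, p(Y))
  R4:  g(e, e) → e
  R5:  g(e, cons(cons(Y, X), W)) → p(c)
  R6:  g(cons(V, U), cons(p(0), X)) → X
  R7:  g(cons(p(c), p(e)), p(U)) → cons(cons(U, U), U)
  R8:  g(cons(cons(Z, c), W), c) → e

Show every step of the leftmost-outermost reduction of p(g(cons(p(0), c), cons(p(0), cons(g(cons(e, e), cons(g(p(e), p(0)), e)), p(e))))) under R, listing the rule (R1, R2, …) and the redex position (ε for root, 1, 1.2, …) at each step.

1. p(g(cons(p(0), c), cons(p(0), cons(g(cons(e, e), cons(g(p(e), p(0)), e)), p(e)))))  →  p(cons(g(cons(e, e), cons(g(p(e), p(0)), e)), p(e)))   [R6 at 1]
2. p(cons(g(cons(e, e), cons(g(p(e), p(0)), e)), p(e)))  →  p(cons(g(cons(e, e), cons(p(0), e)), p(e)))   [R2 at 1.1.2.1]
3. p(cons(g(cons(e, e), cons(p(0), e)), p(e)))  →  p(cons(e, p(e)))   [R6 at 1.1]

p(cons(e, p(e)))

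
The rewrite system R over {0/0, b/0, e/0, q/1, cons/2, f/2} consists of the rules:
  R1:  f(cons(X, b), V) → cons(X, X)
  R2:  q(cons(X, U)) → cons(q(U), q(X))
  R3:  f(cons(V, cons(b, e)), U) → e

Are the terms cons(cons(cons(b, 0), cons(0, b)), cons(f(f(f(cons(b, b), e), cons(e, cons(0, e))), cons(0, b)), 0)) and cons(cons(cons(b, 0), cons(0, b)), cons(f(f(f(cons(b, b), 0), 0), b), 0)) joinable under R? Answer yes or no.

Reduce t₁ = cons(cons(cons(b, 0), cons(0, b)), cons(f(f(f(cons(b, b), e), cons(e, cons(0, e))), cons(0, b)), 0)):
1. cons(cons(cons(b, 0), cons(0, b)), cons(f(f(f(cons(b, b), e), cons(e, cons(0, e))), cons(0, b)), 0))  →  cons(cons(cons(b, 0), cons(0, b)), cons(f(f(cons(b, b), cons(e, cons(0, e))), cons(0, b)), 0))   [R1 at 2.1.1.1]
2. cons(cons(cons(b, 0), cons(0, b)), cons(f(f(cons(b, b), cons(e, cons(0, e))), cons(0, b)), 0))  →  cons(cons(cons(b, 0), cons(0, b)), cons(f(cons(b, b), cons(0, b)), 0))   [R1 at 2.1.1]
3. cons(cons(cons(b, 0), cons(0, b)), cons(f(cons(b, b), cons(0, b)), 0))  →  cons(cons(cons(b, 0), cons(0, b)), cons(cons(b, b), 0))   [R1 at 2.1]

Reduce t₂ = cons(cons(cons(b, 0), cons(0, b)), cons(f(f(f(cons(b, b), 0), 0), b), 0)):
1. cons(cons(cons(b, 0), cons(0, b)), cons(f(f(f(cons(b, b), 0), 0), b), 0))  →  cons(cons(cons(b, 0), cons(0, b)), cons(f(f(cons(b, b), 0), b), 0))   [R1 at 2.1.1.1]
2. cons(cons(cons(b, 0), cons(0, b)), cons(f(f(cons(b, b), 0), b), 0))  →  cons(cons(cons(b, 0), cons(0, b)), cons(f(cons(b, b), b), 0))   [R1 at 2.1.1]
3. cons(cons(cons(b, 0), cons(0, b)), cons(f(cons(b, b), b), 0))  →  cons(cons(cons(b, 0), cons(0, b)), cons(cons(b, b), 0))   [R1 at 2.1]

yes — NF(t₁) = cons(cons(cons(b, 0), cons(0, b)), cons(cons(b, b), 0)), NF(t₂) = cons(cons(cons(b, 0), cons(0, b)), cons(cons(b, b), 0))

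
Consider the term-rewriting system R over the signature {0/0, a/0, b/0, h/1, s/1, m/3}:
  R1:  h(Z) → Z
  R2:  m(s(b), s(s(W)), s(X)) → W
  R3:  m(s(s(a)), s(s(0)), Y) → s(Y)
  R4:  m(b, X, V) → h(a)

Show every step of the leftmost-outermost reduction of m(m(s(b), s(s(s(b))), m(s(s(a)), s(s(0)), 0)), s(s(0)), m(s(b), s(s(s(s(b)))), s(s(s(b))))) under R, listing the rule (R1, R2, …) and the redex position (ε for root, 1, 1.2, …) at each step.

1. m(m(s(b), s(s(s(b))), m(s(s(a)), s(s(0)), 0)), s(s(0)), m(s(b), s(s(s(s(b)))), s(s(s(b)))))  →  m(m(s(b), s(s(s(b))), s(0)), s(s(0)), m(s(b), s(s(s(s(b)))), s(s(s(b)))))   [R3 at 1.3]
2. m(m(s(b), s(s(s(b))), s(0)), s(s(0)), m(s(b), s(s(s(s(b)))), s(s(s(b)))))  →  m(s(b), s(s(0)), m(s(b), s(s(s(s(b)))), s(s(s(b)))))   [R2 at 1]
3. m(s(b), s(s(0)), m(s(b), s(s(s(s(b)))), s(s(s(b)))))  →  m(s(b), s(s(0)), s(s(b)))   [R2 at 3]
4. m(s(b), s(s(0)), s(s(b)))  →  0   [R2 at ε]

0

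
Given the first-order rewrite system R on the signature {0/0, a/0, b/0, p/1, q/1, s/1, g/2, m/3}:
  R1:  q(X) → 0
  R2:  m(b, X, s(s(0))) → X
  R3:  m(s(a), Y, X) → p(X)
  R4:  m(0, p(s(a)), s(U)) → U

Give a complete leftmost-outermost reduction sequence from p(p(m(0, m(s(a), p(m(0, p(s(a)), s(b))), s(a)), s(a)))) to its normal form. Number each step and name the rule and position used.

1. p(p(m(0, m(s(a), p(m(0, p(s(a)), s(b))), s(a)), s(a))))  →  p(p(m(0, p(s(a)), s(a))))   [R3 at 1.1.2]
2. p(p(m(0, p(s(a)), s(a))))  →  p(p(a))   [R4 at 1.1]

p(p(a))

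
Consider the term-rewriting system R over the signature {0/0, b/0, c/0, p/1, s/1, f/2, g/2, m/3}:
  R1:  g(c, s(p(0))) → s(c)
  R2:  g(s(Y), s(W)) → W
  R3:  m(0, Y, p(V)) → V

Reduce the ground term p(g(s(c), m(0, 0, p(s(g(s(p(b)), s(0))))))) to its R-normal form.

1. p(g(s(c), m(0, 0, p(s(g(s(p(b)), s(0)))))))  →  p(g(s(c), s(g(s(p(b)), s(0)))))   [R3 at 1.2]
2. p(g(s(c), s(g(s(p(b)), s(0)))))  →  p(g(s(p(b)), s(0)))   [R2 at 1]
3. p(g(s(p(b)), s(0)))  →  p(0)   [R2 at 1]

p(0)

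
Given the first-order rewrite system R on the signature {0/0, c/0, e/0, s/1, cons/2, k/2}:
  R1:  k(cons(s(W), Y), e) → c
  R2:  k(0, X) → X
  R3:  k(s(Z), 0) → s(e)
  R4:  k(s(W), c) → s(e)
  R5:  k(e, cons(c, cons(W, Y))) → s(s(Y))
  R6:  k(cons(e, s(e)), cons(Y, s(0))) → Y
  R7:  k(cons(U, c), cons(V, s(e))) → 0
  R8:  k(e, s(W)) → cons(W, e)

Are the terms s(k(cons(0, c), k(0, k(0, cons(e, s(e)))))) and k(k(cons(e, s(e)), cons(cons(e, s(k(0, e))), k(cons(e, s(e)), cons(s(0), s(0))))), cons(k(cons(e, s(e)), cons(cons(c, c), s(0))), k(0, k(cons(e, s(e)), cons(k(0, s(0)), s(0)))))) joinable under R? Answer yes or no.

no — NF(t₁) = s(0), NF(t₂) = cons(c, c)

Reduce t₁ = s(k(cons(0, c), k(0, k(0, cons(e, s(e)))))):
1. s(k(cons(0, c), k(0, k(0, cons(e, s(e))))))  →  s(k(cons(0, c), k(0, cons(e, s(e)))))   [R2 at 1.2]
2. s(k(cons(0, c), k(0, cons(e, s(e)))))  →  s(k(cons(0, c), cons(e, s(e))))   [R2 at 1.2]
3. s(k(cons(0, c), cons(e, s(e))))  →  s(0)   [R7 at 1]

Reduce t₂ = k(k(cons(e, s(e)), cons(cons(e, s(k(0, e))), k(cons(e, s(e)), cons(s(0), s(0))))), cons(k(cons(e, s(e)), cons(cons(c, c), s(0))), k(0, k(cons(e, s(e)), cons(k(0, s(0)), s(0)))))):
1. k(k(cons(e, s(e)), cons(cons(e, s(k(0, e))), k(cons(e, s(e)), cons(s(0), s(0))))), cons(k(cons(e, s(e)), cons(cons(c, c), s(0))), k(0, k(cons(e, s(e)), cons(k(0, s(0)), s(0))))))  →  k(k(cons(e, s(e)), cons(cons(e, s(e)), k(cons(e, s(e)), cons(s(0), s(0))))), cons(k(cons(e, s(e)), cons(cons(c, c), s(0))), k(0, k(cons(e, s(e)), cons(k(0, s(0)), s(0))))))   [R2 at 1.2.1.2.1]
2. k(k(cons(e, s(e)), cons(cons(e, s(e)), k(cons(e, s(e)), cons(s(0), s(0))))), cons(k(cons(e, s(e)), cons(cons(c, c), s(0))), k(0, k(cons(e, s(e)), cons(k(0, s(0)), s(0))))))  →  k(k(cons(e, s(e)), cons(cons(e, s(e)), s(0))), cons(k(cons(e, s(e)), cons(cons(c, c), s(0))), k(0, k(cons(e, s(e)), cons(k(0, s(0)), s(0))))))   [R6 at 1.2.2]
3. k(k(cons(e, s(e)), cons(cons(e, s(e)), s(0))), cons(k(cons(e, s(e)), cons(cons(c, c), s(0))), k(0, k(cons(e, s(e)), cons(k(0, s(0)), s(0))))))  →  k(cons(e, s(e)), cons(k(cons(e, s(e)), cons(cons(c, c), s(0))), k(0, k(cons(e, s(e)), cons(k(0, s(0)), s(0))))))   [R6 at 1]
4. k(cons(e, s(e)), cons(k(cons(e, s(e)), cons(cons(c, c), s(0))), k(0, k(cons(e, s(e)), cons(k(0, s(0)), s(0))))))  →  k(cons(e, s(e)), cons(cons(c, c), k(0, k(cons(e, s(e)), cons(k(0, s(0)), s(0))))))   [R6 at 2.1]
5. k(cons(e, s(e)), cons(cons(c, c), k(0, k(cons(e, s(e)), cons(k(0, s(0)), s(0))))))  →  k(cons(e, s(e)), cons(cons(c, c), k(cons(e, s(e)), cons(k(0, s(0)), s(0)))))   [R2 at 2.2]
6. k(cons(e, s(e)), cons(cons(c, c), k(cons(e, s(e)), cons(k(0, s(0)), s(0)))))  →  k(cons(e, s(e)), cons(cons(c, c), k(0, s(0))))   [R6 at 2.2]
7. k(cons(e, s(e)), cons(cons(c, c), k(0, s(0))))  →  k(cons(e, s(e)), cons(cons(c, c), s(0)))   [R2 at 2.2]
8. k(cons(e, s(e)), cons(cons(c, c), s(0)))  →  cons(c, c)   [R6 at ε]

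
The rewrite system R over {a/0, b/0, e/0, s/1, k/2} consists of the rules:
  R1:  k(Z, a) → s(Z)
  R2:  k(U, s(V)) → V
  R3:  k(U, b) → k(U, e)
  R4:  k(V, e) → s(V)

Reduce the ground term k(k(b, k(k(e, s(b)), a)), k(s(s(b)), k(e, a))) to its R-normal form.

s(b)

1. k(k(b, k(k(e, s(b)), a)), k(s(s(b)), k(e, a)))  →  k(k(b, s(k(e, s(b)))), k(s(s(b)), k(e, a)))   [R1 at 1.2]
2. k(k(b, s(k(e, s(b)))), k(s(s(b)), k(e, a)))  →  k(k(e, s(b)), k(s(s(b)), k(e, a)))   [R2 at 1]
3. k(k(e, s(b)), k(s(s(b)), k(e, a)))  →  k(b, k(s(s(b)), k(e, a)))   [R2 at 1]
4. k(b, k(s(s(b)), k(e, a)))  →  k(b, k(s(s(b)), s(e)))   [R1 at 2.2]
5. k(b, k(s(s(b)), s(e)))  →  k(b, e)   [R2 at 2]
6. k(b, e)  →  s(b)   [R4 at ε]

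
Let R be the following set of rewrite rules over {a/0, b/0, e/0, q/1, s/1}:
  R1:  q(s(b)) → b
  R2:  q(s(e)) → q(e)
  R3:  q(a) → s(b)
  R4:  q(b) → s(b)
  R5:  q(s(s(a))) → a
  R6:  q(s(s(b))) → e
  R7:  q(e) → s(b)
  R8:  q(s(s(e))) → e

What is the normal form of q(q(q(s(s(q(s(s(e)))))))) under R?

1. q(q(q(s(s(q(s(s(e))))))))  →  q(q(q(s(s(e)))))   [R8 at 1.1.1.1.1]
2. q(q(q(s(s(e)))))  →  q(q(e))   [R8 at 1.1]
3. q(q(e))  →  q(s(b))   [R7 at 1]
4. q(s(b))  →  b   [R1 at ε]

b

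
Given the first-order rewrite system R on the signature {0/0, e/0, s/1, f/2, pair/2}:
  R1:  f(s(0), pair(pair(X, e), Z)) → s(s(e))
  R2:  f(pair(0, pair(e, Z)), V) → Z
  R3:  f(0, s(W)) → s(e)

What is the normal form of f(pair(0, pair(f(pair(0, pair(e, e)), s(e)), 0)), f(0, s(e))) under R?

0

1. f(pair(0, pair(f(pair(0, pair(e, e)), s(e)), 0)), f(0, s(e)))  →  f(pair(0, pair(e, 0)), f(0, s(e)))   [R2 at 1.2.1]
2. f(pair(0, pair(e, 0)), f(0, s(e)))  →  0   [R2 at ε]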